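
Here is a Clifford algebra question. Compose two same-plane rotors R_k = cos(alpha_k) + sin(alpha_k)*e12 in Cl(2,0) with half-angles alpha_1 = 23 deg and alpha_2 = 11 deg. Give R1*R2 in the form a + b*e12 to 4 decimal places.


Same-plane rotors commute and their half-angles add:
R1*R2 = cos(a1 + a2) + sin(a1 + a2)*e12.
a1 + a2 = 23 + 11 = 34 deg
cos(34 deg) = 0.8290
sin(34 deg) = 0.5592
R1*R2 = 0.8290 + 0.5592*e12


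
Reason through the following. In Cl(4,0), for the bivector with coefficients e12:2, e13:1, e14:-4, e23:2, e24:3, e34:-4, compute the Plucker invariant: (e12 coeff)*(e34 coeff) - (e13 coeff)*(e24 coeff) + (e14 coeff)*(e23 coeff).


Plucker relation: af - be + cd
a*f = 2*(-4) = -8
b*e = 1*3 = 3
c*d = (-4)*2 = -8
af - be + cd = -8 - 3 + (-8)
= -19


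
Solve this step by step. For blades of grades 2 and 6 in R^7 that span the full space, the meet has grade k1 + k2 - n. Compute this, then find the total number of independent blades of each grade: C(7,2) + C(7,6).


Meet grade = grade(A) + grade(B) - n
= 2 + 6 - 7 = 1
C(7,2) = 21
C(7,6) = 7
dim_A + dim_B = 21 + 7 = 28


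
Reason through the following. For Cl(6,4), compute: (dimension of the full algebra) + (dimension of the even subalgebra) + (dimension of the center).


n = 6 + 4 = 10
Total dim = 2^10 = 1024
Even subalgebra dim = 2^9 = 512
n is even, so center dim = 1
Sum = 1024 + 512 + 1 = 1537


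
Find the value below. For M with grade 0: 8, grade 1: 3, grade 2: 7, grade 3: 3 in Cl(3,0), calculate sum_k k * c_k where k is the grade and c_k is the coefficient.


Grade-weighted sum = sum of grade_k * coefficient_k
0*8 = 0
1*3 = 3
2*7 = 14
3*3 = 9
Total = 0 + 3 + 14 + 9 = 26


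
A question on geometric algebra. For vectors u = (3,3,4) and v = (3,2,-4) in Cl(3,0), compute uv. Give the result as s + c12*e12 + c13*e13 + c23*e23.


In Cl(3,0): e_i^2 = 1, e_ie_j = -e_je_i for i != j.
Scalar part = u . v = 3*3 + 3*2 + 4*(-4)
= 9 + 6 + (-16) = -1
e12 coeff = 3*2 - 3*3 = 6 - 9 = -3
e13 coeff = 3*(-4) - 4*3 = -12 - 12 = -24
e23 coeff = 3*(-4) - 4*2 = -12 - 8 = -20
uv = -1 - 3*e12 - 24*e13 - 20*e23


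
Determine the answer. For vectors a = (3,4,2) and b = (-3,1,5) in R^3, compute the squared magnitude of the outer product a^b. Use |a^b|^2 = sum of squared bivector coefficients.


a wedge b = (a1*b2 - a2*b1)*e12 + (a1*b3 - a3*b1)*e13 + (a2*b3 - a3*b2)*e23
e12 coeff: 3*1 - 4*(-3) = 3 - (-12) = 15
e13 coeff: 3*5 - 2*(-3) = 15 - (-6) = 21
e23 coeff: 4*5 - 2*1 = 20 - 2 = 18
|a wedge b|^2 = 15^2 + 21^2 + 18^2
= 225 + 441 + 324
= 990


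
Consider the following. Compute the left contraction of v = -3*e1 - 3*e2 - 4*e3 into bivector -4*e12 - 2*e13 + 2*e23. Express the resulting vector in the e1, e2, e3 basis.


Left contraction v _| B = <vB>_1 (grade-1 part of the geometric product vB).
Using e1_|e12 = e2, e2_|e12 = -e1, e1_|e13 = e3, e3_|e13 = -e1, e2_|e23 = e3, e3_|e23 = -e2:
e1 coeff: -v2*b12 - v3*b13 = -(-3)*(-4) - (-4)*(-2) = -20
e2 coeff: v1*b12 - v3*b23 = (-3)*(-4) - (-4)*(2) = 20
e3 coeff: v1*b13 + v2*b23 = (-3)*(-2) + (-3)*(2) = 0
v _| B = -20*e1 + 20*e2 + 0*e3


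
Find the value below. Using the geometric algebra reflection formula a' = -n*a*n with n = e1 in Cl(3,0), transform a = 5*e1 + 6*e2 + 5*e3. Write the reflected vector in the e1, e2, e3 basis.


Reflection formula: a' = -n*a*n, with n = e1 (unit vector, n^2 = 1).
For reflection through hyperplane perp to e1:
The component along e1 flips sign, others stay.
a = (5, 6, 5)
a' = (-5, 6, 5)
a' = -5*e1 + 6*e2 + 5*e3


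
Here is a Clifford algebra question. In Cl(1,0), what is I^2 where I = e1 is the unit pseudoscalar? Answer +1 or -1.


The pseudoscalar I = e1...e_n (product of all n generators) of Cl(p,q) satisfies I^2 = (-1)^(q + n(n-1)/2).
p = 1, q = 0, n = p + q = 1
n(n-1)/2 = 1 * 0 / 2 = 0
Exponent = q + n(n-1)/2 = 0 + 0 = 0
I^2 = (-1)^0 = +1


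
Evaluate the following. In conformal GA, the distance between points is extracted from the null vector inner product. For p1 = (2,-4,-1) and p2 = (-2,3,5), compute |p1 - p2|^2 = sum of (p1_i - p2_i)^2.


p1 - p2 = (4, -7, -6)
|p1 - p2|^2 = 4^2 + (-7)^2 + (-6)^2
= 16 + 49 + 36
= 101


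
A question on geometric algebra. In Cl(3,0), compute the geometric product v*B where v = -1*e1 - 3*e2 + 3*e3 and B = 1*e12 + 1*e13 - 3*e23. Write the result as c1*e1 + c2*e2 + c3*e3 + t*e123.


vB has grade-1 (vector) and grade-3 (trivector) parts: vB = (v _| B) + (v ^ B).
Vector part <vB>_1:
  e1: -v2*b12 - v3*b13 = -(-3)*(1) - (3)*(1) = 0
  e2: v1*b12 - v3*b23 = (-1)*(1) - (3)*(-3) = 8
  e3: v1*b13 + v2*b23 = (-1)*(1) + (-3)*(-3) = 8
Trivector part <vB>_3:
  e123: v1*b23 - v2*b13 + v3*b12 = (-1)*(-3) - (-3)*(1) + (3)*(1) = 9
vB = 0*e1 + 8*e2 + 8*e3 + 9*e123


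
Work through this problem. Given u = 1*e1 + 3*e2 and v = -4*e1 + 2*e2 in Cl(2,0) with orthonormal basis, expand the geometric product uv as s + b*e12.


Expand: (1*e1 + 3*e2)(-4*e1 + 2*e2)
= 1*(-4)*e1e1 + 1*2*e1e2 + 3*(-4)*e2e1 + 3*2*e2e2
Using e1^2 = e2^2 = 1, e2e1 = -e1e2:
Scalar part s = 1*(-4) + 3*2 = -4 + 6 = 2
Bivector part b = 1*2 - 3*(-4) = 2 - (-12) = 14
uv = 2 + 14*e12


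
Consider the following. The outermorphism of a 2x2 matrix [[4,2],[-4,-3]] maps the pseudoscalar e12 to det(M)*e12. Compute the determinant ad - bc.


The outermorphism of a linear map f sends e1^e2 to f(e1)^f(e2).
f(e1) = 4*e1 - 4*e2
f(e2) = 2*e1 - 3*e2
f(e1) ^ f(e2) = (4*e1 - 4*e2) ^ (2*e1 - 3*e2)
= 4*(-3)*e12 + (-4)*2*e21
= (-12 - (-8))*e12
= -4*e12
Coefficient = -4


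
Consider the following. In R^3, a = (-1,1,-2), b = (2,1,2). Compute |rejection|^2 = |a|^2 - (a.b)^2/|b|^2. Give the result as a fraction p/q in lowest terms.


|a|^2 = (-1)^2 + 1^2 + (-2)^2 = 6
|b|^2 = 2^2 + 1^2 + 2^2 = 9
a . b = (-1)*2 + 1*1 + (-2)*2 = -5
(a.b)^2 = (-5)^2 = 25
|rej|^2 = 6 - 25/9
= (54 - 25)/9
= 29/9
In lowest terms: 29/9


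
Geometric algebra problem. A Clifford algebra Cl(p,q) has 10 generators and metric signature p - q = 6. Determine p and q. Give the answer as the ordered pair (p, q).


We need p + q = 10 and p - q = 6.
Adding: 2p = 10 + 6 = 16, so p = 8.
Then q = 10 - 8 = 2.
(p, q) = (8, 2)


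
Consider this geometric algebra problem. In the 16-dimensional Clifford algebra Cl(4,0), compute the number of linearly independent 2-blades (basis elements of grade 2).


Number of grade-k basis blades in Cl(p,q) with n = p + q is C(n, k).
n = 4 + 0 = 4
C(4, 2) = 4! / (2! * 2!)
= 24 / (2 * 2)
= 6


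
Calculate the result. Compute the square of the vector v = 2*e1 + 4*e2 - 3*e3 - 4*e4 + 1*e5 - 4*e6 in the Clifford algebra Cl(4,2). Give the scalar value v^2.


v^2 = sum of c_i^2 * e_i^2
Positive signature terms (e_i^2 = +1): 2^2 + 4^2 + (-3)^2 + (-4)^2 = 45
Negative signature terms (e_j^2 = -1): 1^2 + (-4)^2 = 17
v^2 = 45 - 17 = 28


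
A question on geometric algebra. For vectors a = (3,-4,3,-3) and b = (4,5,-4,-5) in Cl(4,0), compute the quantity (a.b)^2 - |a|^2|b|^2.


a . b = 3*4 + (-4)*5 + 3*(-4) + (-3)*(-5)
= 12 + (-20) + (-12) + 15 = -5
|a|^2 = 3^2 + (-4)^2 + 3^2 + (-3)^2 = 43
|b|^2 = 4^2 + 5^2 + (-4)^2 + (-5)^2 = 82
(a.b)^2 = (-5)^2 = 25
|a|^2 * |b|^2 = 43 * 82 = 3526
Result = 25 - 3526 = -3501


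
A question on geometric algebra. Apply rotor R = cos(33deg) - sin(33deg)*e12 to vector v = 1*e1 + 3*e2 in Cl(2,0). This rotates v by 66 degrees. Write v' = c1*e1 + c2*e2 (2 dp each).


Rotor R = cos(33deg) - sin(33deg)*e12
Rotation angle theta = 2 * 33 = 66 degrees
v' = R*v*~R rotates v by theta.
cos(66deg) = 0.4067, sin(66deg) = 0.9135
v'_1 = 1*cos(66deg) - 3*sin(66deg)
= 1*0.4067 - 3*0.9135
= -2.33
v'_2 = 1*sin(66deg) + 3*cos(66deg)
= 1*0.9135 + 3*0.4067
= 2.13
v' = -2.33*e1 + 2.13*e2


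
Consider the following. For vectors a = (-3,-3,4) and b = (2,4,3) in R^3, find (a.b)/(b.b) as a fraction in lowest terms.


Projection coefficient = (a . b) / (b . b)
a . b = (-3)*2 + (-3)*4 + 4*3
= -6 + (-12) + 12 = -6
b . b = 2^2 + 4^2 + 3^2
= 4 + 16 + 9 = 29
Coefficient = -6/29
In lowest terms: -6/29


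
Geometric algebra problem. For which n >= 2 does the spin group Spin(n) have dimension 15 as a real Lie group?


dim Spin(n) = dim so(n) = n(n-1)/2.
Solve n(n-1)/2 = 15, i.e. n^2 - n - 30 = 0.
Discriminant = 1 + 8*15 = 121
n = (1 + sqrt(121))/2 = (1 + 11)/2 = 6


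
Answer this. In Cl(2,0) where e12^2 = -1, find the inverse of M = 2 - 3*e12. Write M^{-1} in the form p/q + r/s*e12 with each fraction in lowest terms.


M = 2 - 3*e12, where e12^2 = -1.
Since M commutes with its reverse ~M = a - b*e12, M * ~M = a^2 - b^2*e12^2 = a^2 + b^2.
So M^{-1} = ~M / (a^2 + b^2) = (a - b*e12)/(a^2 + b^2).
a^2 + b^2 = 4 + 9 = 13
Scalar part = 2/13 = 2/13
Bivector coeff = 3/13 = 3/13
M^{-1} = 2/13 + 3/13*e12


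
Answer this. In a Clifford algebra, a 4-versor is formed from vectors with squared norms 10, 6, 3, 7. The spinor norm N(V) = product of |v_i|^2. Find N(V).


Spinor norm N(V) = |v1|^2 * |v2|^2 * ... * |v4|^2
= 10 * 6 * 3 * 7
Running product: 10, 60, 180, 1260
N(V) = 1260


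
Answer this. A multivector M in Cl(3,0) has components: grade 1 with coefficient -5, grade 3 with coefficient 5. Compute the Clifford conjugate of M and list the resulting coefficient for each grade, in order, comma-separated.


Clifford conjugate sign for grade k: (-1)^(k(k+1)/2)
Grade 1: (-1)^(1*2/2) = (-1)^1 = -1, coeff -5 -> 5
Grade 3: (-1)^(3*4/2) = (-1)^6 = 1, coeff 5 -> 5
Conjugated coefficients: 5, 5


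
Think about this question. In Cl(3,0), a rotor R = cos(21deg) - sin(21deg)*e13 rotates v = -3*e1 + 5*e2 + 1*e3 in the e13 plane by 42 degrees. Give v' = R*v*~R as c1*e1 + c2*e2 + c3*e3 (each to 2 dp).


Rotor R = cos(21deg) - sin(21deg)*e13
Rotation angle theta = 2 * 21 = 42 degrees in the e13 plane (e1 -> e3).
The component perpendicular to the plane (e2) is invariant: v'_2 = v2 = 5.00
cos(42deg) = 0.7431, sin(42deg) = 0.6691
v'_1 = v1*cos(theta) - v3*sin(theta) = -3*0.7431 - 1*0.6691 = -2.90
v'_3 = v1*sin(theta) + v3*cos(theta) = -3*0.6691 + 1*0.7431 = -1.26
v' = -2.90*e1 + 5.00*e2 - 1.26*e3


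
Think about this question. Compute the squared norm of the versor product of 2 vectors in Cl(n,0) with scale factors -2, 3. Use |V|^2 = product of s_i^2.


Each vector v_i has |v_i|^2 = s_i^2
Squared scales: (-2)^2 = 4, 3^2 = 9
|V|^2 = 4 * 9
= 36


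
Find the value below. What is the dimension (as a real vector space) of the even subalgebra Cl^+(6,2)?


Even subalgebra dimension = 2^(n-1)
n = 6 + 2 = 8
2^(8 - 1) = 2^7 = 128
Verification: sum of C(8,k) for even k = 1 + 28 + 70 + 28 + 1 = 128
Result = 128


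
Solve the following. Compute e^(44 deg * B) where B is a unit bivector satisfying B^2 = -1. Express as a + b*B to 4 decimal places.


For a unit bivector B with B^2 = -1, the exponential series gives
e^(theta*B) = cos(theta) + sin(theta)*B (the GA analogue of Euler's formula).
theta = 44 degrees = 0.767945 rad
cos(44 deg) = 0.7193
sin(44 deg) = 0.6947
exp(theta*B) = 0.7193 + 0.6947*B


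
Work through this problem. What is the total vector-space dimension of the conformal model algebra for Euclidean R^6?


The conformal model of R^6 uses Cl(7,1): the 6 Euclidean generators plus two extra orthogonal generators e+ (e+^2 = +1) and e- (e-^2 = -1), from which the null vectors e0, einf are built.
Number of generators m = 6 + 2 = 8.
dim Cl(p,q) = 2^m = 2^8 = 256


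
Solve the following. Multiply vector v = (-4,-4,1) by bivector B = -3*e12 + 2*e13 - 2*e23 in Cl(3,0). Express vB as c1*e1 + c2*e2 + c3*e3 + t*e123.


vB has grade-1 (vector) and grade-3 (trivector) parts: vB = (v _| B) + (v ^ B).
Vector part <vB>_1:
  e1: -v2*b12 - v3*b13 = -(-4)*(-3) - (1)*(2) = -14
  e2: v1*b12 - v3*b23 = (-4)*(-3) - (1)*(-2) = 14
  e3: v1*b13 + v2*b23 = (-4)*(2) + (-4)*(-2) = 0
Trivector part <vB>_3:
  e123: v1*b23 - v2*b13 + v3*b12 = (-4)*(-2) - (-4)*(2) + (1)*(-3) = 13
vB = -14*e1 + 14*e2 + 0*e3 + 13*e123


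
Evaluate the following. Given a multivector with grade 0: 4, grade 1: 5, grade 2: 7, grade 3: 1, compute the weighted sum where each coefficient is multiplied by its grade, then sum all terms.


Grade-weighted sum = sum of grade_k * coefficient_k
0*4 = 0
1*5 = 5
2*7 = 14
3*1 = 3
Total = 0 + 5 + 14 + 3 = 22


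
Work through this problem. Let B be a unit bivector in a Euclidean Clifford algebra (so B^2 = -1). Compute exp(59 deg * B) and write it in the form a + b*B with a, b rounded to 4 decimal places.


For a unit bivector B with B^2 = -1, the exponential series gives
e^(theta*B) = cos(theta) + sin(theta)*B (the GA analogue of Euler's formula).
theta = 59 degrees = 1.029744 rad
cos(59 deg) = 0.5150
sin(59 deg) = 0.8572
exp(theta*B) = 0.5150 + 0.8572*B


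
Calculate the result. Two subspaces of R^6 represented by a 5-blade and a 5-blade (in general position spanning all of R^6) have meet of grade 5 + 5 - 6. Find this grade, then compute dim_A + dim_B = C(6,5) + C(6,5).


Meet grade = grade(A) + grade(B) - n
= 5 + 5 - 6 = 4
C(6,5) = 6
C(6,5) = 6
dim_A + dim_B = 6 + 6 = 12


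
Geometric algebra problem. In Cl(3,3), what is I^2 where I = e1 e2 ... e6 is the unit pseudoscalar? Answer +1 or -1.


The pseudoscalar I = e1...e_n (product of all n generators) of Cl(p,q) satisfies I^2 = (-1)^(q + n(n-1)/2).
p = 3, q = 3, n = p + q = 6
n(n-1)/2 = 6 * 5 / 2 = 15
Exponent = q + n(n-1)/2 = 3 + 15 = 18
I^2 = (-1)^18 = +1


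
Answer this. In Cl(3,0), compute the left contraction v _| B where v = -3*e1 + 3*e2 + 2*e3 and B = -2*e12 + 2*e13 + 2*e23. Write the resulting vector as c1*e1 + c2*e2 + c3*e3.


Left contraction v _| B = <vB>_1 (grade-1 part of the geometric product vB).
Using e1_|e12 = e2, e2_|e12 = -e1, e1_|e13 = e3, e3_|e13 = -e1, e2_|e23 = e3, e3_|e23 = -e2:
e1 coeff: -v2*b12 - v3*b13 = -(3)*(-2) - (2)*(2) = 2
e2 coeff: v1*b12 - v3*b23 = (-3)*(-2) - (2)*(2) = 2
e3 coeff: v1*b13 + v2*b23 = (-3)*(2) + (3)*(2) = 0
v _| B = 2*e1 + 2*e2 + 0*e3


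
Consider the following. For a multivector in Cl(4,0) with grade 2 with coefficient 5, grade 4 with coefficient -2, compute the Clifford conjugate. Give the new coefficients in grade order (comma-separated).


Clifford conjugate sign for grade k: (-1)^(k(k+1)/2)
Grade 2: (-1)^(2*3/2) = (-1)^3 = -1, coeff 5 -> -5
Grade 4: (-1)^(4*5/2) = (-1)^10 = 1, coeff -2 -> -2
Conjugated coefficients: -5, -2


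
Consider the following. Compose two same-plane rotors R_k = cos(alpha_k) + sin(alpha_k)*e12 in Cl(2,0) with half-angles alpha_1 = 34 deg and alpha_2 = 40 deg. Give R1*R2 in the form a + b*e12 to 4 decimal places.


Same-plane rotors commute and their half-angles add:
R1*R2 = cos(a1 + a2) + sin(a1 + a2)*e12.
a1 + a2 = 34 + 40 = 74 deg
cos(74 deg) = 0.2756
sin(74 deg) = 0.9613
R1*R2 = 0.2756 + 0.9613*e12


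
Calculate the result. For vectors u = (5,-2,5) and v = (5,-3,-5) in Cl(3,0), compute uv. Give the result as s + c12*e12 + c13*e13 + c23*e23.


In Cl(3,0): e_i^2 = 1, e_ie_j = -e_je_i for i != j.
Scalar part = u . v = 5*5 + (-2)*(-3) + 5*(-5)
= 25 + 6 + (-25) = 6
e12 coeff = 5*(-3) - (-2)*5 = -15 - (-10) = -5
e13 coeff = 5*(-5) - 5*5 = -25 - 25 = -50
e23 coeff = (-2)*(-5) - 5*(-3) = 10 - (-15) = 25
uv = 6 - 5*e12 - 50*e13 + 25*e23


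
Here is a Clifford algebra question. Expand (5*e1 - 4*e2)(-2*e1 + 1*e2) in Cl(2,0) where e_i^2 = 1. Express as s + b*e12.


Expand: (5*e1 - 4*e2)(-2*e1 + 1*e2)
= 5*(-2)*e1e1 + 5*1*e1e2 + (-4)*(-2)*e2e1 + (-4)*1*e2e2
Using e1^2 = e2^2 = 1, e2e1 = -e1e2:
Scalar part s = 5*(-2) + (-4)*1 = -10 + (-4) = -14
Bivector part b = 5*1 - (-4)*(-2) = 5 - 8 = -3
uv = -14 - 3*e12


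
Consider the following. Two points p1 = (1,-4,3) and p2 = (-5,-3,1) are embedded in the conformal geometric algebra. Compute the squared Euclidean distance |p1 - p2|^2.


p1 - p2 = (6, -1, 2)
|p1 - p2|^2 = 6^2 + (-1)^2 + 2^2
= 36 + 1 + 4
= 41


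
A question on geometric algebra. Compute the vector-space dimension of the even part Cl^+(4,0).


Even subalgebra dimension = 2^(n-1)
n = 4 + 0 = 4
2^(4 - 1) = 2^3 = 8
Verification: sum of C(4,k) for even k = 1 + 6 + 1 = 8
Result = 8


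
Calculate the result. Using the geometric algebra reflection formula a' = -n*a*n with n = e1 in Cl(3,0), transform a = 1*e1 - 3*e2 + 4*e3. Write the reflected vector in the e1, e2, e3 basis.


Reflection formula: a' = -n*a*n, with n = e1 (unit vector, n^2 = 1).
For reflection through hyperplane perp to e1:
The component along e1 flips sign, others stay.
a = (1, -3, 4)
a' = (-1, -3, 4)
a' = -1*e1 - 3*e2 + 4*e3


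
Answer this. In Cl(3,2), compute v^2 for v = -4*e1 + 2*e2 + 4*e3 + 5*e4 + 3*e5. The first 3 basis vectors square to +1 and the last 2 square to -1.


v^2 = sum of c_i^2 * e_i^2
Positive signature terms (e_i^2 = +1): (-4)^2 + 2^2 + 4^2 = 36
Negative signature terms (e_j^2 = -1): 5^2 + 3^2 = 34
v^2 = 36 - 34 = 2


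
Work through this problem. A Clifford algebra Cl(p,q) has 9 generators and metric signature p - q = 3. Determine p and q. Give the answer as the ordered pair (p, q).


We need p + q = 9 and p - q = 3.
Adding: 2p = 9 + 3 = 12, so p = 6.
Then q = 9 - 6 = 3.
(p, q) = (6, 3)


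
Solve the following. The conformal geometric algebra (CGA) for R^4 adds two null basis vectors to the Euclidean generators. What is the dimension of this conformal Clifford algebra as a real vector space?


The conformal model of R^4 uses Cl(5,1): the 4 Euclidean generators plus two extra orthogonal generators e+ (e+^2 = +1) and e- (e-^2 = -1), from which the null vectors e0, einf are built.
Number of generators m = 4 + 2 = 6.
dim Cl(p,q) = 2^m = 2^6 = 64


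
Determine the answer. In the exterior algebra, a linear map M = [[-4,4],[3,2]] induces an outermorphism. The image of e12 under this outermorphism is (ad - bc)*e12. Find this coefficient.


The outermorphism of a linear map f sends e1^e2 to f(e1)^f(e2).
f(e1) = -4*e1 + 3*e2
f(e2) = 4*e1 + 2*e2
f(e1) ^ f(e2) = (-4*e1 + 3*e2) ^ (4*e1 + 2*e2)
= (-4)*2*e12 + 3*4*e21
= (-8 - 12)*e12
= -20*e12
Coefficient = -20


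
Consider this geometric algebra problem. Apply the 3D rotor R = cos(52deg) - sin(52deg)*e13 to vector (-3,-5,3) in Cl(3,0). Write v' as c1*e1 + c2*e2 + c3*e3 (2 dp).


Rotor R = cos(52deg) - sin(52deg)*e13
Rotation angle theta = 2 * 52 = 104 degrees in the e13 plane (e1 -> e3).
The component perpendicular to the plane (e2) is invariant: v'_2 = v2 = -5.00
cos(104deg) = -0.2419, sin(104deg) = 0.9703
v'_1 = v1*cos(theta) - v3*sin(theta) = -3*(-0.2419) - 3*0.9703 = -2.19
v'_3 = v1*sin(theta) + v3*cos(theta) = -3*0.9703 + 3*(-0.2419) = -3.64
v' = -2.19*e1 - 5.00*e2 - 3.64*e3


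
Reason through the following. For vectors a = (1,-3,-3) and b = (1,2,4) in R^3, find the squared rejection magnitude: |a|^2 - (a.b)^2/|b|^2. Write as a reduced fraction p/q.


|a|^2 = 1^2 + (-3)^2 + (-3)^2 = 19
|b|^2 = 1^2 + 2^2 + 4^2 = 21
a . b = 1*1 + (-3)*2 + (-3)*4 = -17
(a.b)^2 = (-17)^2 = 289
|rej|^2 = 19 - 289/21
= (399 - 289)/21
= 110/21
In lowest terms: 110/21


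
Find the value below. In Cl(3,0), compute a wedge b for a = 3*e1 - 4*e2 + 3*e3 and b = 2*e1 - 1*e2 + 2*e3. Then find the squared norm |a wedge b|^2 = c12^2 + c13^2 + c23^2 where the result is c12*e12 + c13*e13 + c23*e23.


a wedge b = (a1*b2 - a2*b1)*e12 + (a1*b3 - a3*b1)*e13 + (a2*b3 - a3*b2)*e23
e12 coeff: 3*(-1) - (-4)*2 = -3 - (-8) = 5
e13 coeff: 3*2 - 3*2 = 6 - 6 = 0
e23 coeff: (-4)*2 - 3*(-1) = -8 - (-3) = -5
|a wedge b|^2 = 5^2 + 0^2 + (-5)^2
= 25 + 0 + 25
= 50


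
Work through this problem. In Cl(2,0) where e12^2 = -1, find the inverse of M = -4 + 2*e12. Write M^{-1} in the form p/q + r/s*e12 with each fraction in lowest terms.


M = -4 + 2*e12, where e12^2 = -1.
Since M commutes with its reverse ~M = a - b*e12, M * ~M = a^2 - b^2*e12^2 = a^2 + b^2.
So M^{-1} = ~M / (a^2 + b^2) = (a - b*e12)/(a^2 + b^2).
a^2 + b^2 = 16 + 4 = 20
Scalar part = -4/20 = -1/5
Bivector coeff = -2/20 = -1/10
M^{-1} = -1/5 - 1/10*e12


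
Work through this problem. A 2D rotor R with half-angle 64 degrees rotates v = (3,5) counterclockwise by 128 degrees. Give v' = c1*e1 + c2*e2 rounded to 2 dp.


Rotor R = cos(64deg) - sin(64deg)*e12
Rotation angle theta = 2 * 64 = 128 degrees
v' = R*v*~R rotates v by theta.
cos(128deg) = -0.6157, sin(128deg) = 0.7880
v'_1 = 3*cos(128deg) - 5*sin(128deg)
= 3*(-0.6157) - 5*0.7880
= -5.79
v'_2 = 3*sin(128deg) + 5*cos(128deg)
= 3*0.7880 + 5*(-0.6157)
= -0.71
v' = -5.79*e1 - 0.71*e2


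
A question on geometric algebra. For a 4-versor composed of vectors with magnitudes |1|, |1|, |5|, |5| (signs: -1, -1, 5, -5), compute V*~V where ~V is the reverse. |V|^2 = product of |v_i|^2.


Each vector v_i has |v_i|^2 = s_i^2
Squared scales: (-1)^2 = 1, (-1)^2 = 1, 5^2 = 25, (-5)^2 = 25
|V|^2 = 1 * 1 * 25 * 25
= 625


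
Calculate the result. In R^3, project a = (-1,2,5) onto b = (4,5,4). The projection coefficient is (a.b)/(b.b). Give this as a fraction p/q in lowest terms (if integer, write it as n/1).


Projection coefficient = (a . b) / (b . b)
a . b = (-1)*4 + 2*5 + 5*4
= -4 + 10 + 20 = 26
b . b = 4^2 + 5^2 + 4^2
= 16 + 25 + 16 = 57
Coefficient = 26/57
In lowest terms: 26/57


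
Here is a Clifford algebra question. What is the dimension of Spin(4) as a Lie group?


Spin(n) double-covers SO(n); both have Lie algebra so(n) of dimension n(n-1)/2.
n = 4
n(n-1) = 4 * 3 = 12
dim Spin(4) = 12/2 = 6


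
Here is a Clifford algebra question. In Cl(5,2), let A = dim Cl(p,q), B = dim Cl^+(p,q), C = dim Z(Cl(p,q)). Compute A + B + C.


n = 5 + 2 = 7
Total dim = 2^7 = 128
Even subalgebra dim = 2^6 = 64
n is odd, so center dim = 2
Sum = 128 + 64 + 2 = 194


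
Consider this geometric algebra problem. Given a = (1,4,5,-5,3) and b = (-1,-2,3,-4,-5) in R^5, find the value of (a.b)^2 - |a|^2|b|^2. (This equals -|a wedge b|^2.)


a . b = 1*(-1) + 4*(-2) + 5*3 + (-5)*(-4) + 3*(-5)
= -1 + (-8) + 15 + 20 + (-15) = 11
|a|^2 = 1^2 + 4^2 + 5^2 + (-5)^2 + 3^2 = 76
|b|^2 = (-1)^2 + (-2)^2 + 3^2 + (-4)^2 + (-5)^2 = 55
(a.b)^2 = 11^2 = 121
|a|^2 * |b|^2 = 76 * 55 = 4180
Result = 121 - 4180 = -4059


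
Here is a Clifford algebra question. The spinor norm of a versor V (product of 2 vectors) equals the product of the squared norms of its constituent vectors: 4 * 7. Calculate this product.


Spinor norm N(V) = |v1|^2 * |v2|^2 * ... * |v2|^2
= 4 * 7
Running product: 4, 28
N(V) = 28


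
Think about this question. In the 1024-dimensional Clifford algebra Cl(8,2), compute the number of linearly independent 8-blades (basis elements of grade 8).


Number of grade-k basis blades in Cl(p,q) with n = p + q is C(n, k).
n = 8 + 2 = 10
C(10, 8) = 10! / (8! * 2!)
= 3628800 / (40320 * 2)
= 45


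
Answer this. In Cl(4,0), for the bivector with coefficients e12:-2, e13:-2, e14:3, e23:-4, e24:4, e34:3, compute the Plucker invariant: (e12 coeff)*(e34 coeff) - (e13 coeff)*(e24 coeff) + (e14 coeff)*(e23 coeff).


Plucker relation: af - be + cd
a*f = (-2)*3 = -6
b*e = (-2)*4 = -8
c*d = 3*(-4) = -12
af - be + cd = -6 - (-8) + (-12)
= -10


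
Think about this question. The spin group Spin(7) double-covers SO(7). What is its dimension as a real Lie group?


Spin(n) double-covers SO(n); both have Lie algebra so(n) of dimension n(n-1)/2.
n = 7
n(n-1) = 7 * 6 = 42
dim Spin(7) = 42/2 = 21


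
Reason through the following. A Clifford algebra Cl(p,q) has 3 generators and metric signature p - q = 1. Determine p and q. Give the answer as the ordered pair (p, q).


We need p + q = 3 and p - q = 1.
Adding: 2p = 3 + 1 = 4, so p = 2.
Then q = 3 - 2 = 1.
(p, q) = (2, 1)


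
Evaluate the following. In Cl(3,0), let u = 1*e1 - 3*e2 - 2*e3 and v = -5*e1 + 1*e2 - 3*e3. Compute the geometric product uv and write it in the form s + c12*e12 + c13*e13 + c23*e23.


In Cl(3,0): e_i^2 = 1, e_ie_j = -e_je_i for i != j.
Scalar part = u . v = 1*(-5) + (-3)*1 + (-2)*(-3)
= -5 + (-3) + 6 = -2
e12 coeff = 1*1 - (-3)*(-5) = 1 - 15 = -14
e13 coeff = 1*(-3) - (-2)*(-5) = -3 - 10 = -13
e23 coeff = (-3)*(-3) - (-2)*1 = 9 - (-2) = 11
uv = -2 - 14*e12 - 13*e13 + 11*e23


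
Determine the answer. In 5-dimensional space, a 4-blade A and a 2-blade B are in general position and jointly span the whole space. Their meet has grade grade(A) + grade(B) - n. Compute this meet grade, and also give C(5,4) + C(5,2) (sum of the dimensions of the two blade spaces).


Meet grade = grade(A) + grade(B) - n
= 4 + 2 - 5 = 1
C(5,4) = 5
C(5,2) = 10
dim_A + dim_B = 5 + 10 = 15


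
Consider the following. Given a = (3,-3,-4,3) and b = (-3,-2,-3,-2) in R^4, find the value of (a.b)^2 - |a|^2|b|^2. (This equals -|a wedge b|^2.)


a . b = 3*(-3) + (-3)*(-2) + (-4)*(-3) + 3*(-2)
= -9 + 6 + 12 + (-6) = 3
|a|^2 = 3^2 + (-3)^2 + (-4)^2 + 3^2 = 43
|b|^2 = (-3)^2 + (-2)^2 + (-3)^2 + (-2)^2 = 26
(a.b)^2 = 3^2 = 9
|a|^2 * |b|^2 = 43 * 26 = 1118
Result = 9 - 1118 = -1109


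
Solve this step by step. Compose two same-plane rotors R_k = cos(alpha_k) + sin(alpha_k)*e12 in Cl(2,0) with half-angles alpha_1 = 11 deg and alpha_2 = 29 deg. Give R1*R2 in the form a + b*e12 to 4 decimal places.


Same-plane rotors commute and their half-angles add:
R1*R2 = cos(a1 + a2) + sin(a1 + a2)*e12.
a1 + a2 = 11 + 29 = 40 deg
cos(40 deg) = 0.7660
sin(40 deg) = 0.6428
R1*R2 = 0.7660 + 0.6428*e12


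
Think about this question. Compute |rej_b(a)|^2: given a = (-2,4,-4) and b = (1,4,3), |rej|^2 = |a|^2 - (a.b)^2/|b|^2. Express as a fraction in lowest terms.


|a|^2 = (-2)^2 + 4^2 + (-4)^2 = 36
|b|^2 = 1^2 + 4^2 + 3^2 = 26
a . b = (-2)*1 + 4*4 + (-4)*3 = 2
(a.b)^2 = 2^2 = 4
|rej|^2 = 36 - 4/26
= (936 - 4)/26
= 932/26
In lowest terms: 466/13


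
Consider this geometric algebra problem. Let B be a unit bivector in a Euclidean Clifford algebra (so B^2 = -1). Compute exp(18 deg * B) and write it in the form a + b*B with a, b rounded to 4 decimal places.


For a unit bivector B with B^2 = -1, the exponential series gives
e^(theta*B) = cos(theta) + sin(theta)*B (the GA analogue of Euler's formula).
theta = 18 degrees = 0.314159 rad
cos(18 deg) = 0.9511
sin(18 deg) = 0.3090
exp(theta*B) = 0.9511 + 0.3090*B


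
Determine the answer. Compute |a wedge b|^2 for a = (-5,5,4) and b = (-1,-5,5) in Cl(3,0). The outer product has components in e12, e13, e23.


a wedge b = (a1*b2 - a2*b1)*e12 + (a1*b3 - a3*b1)*e13 + (a2*b3 - a3*b2)*e23
e12 coeff: (-5)*(-5) - 5*(-1) = 25 - (-5) = 30
e13 coeff: (-5)*5 - 4*(-1) = -25 - (-4) = -21
e23 coeff: 5*5 - 4*(-5) = 25 - (-20) = 45
|a wedge b|^2 = 30^2 + (-21)^2 + 45^2
= 900 + 441 + 2025
= 3366


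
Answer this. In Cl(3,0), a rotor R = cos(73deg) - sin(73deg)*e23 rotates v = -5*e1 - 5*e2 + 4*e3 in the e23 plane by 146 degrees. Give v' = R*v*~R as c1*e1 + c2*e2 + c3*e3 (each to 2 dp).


Rotor R = cos(73deg) - sin(73deg)*e23
Rotation angle theta = 2 * 73 = 146 degrees in the e23 plane (e2 -> e3).
The component perpendicular to the plane (e1) is invariant: v'_1 = v1 = -5.00
cos(146deg) = -0.8290, sin(146deg) = 0.5592
v'_2 = v2*cos(theta) - v3*sin(theta) = -5*(-0.8290) - 4*0.5592 = 1.91
v'_3 = v2*sin(theta) + v3*cos(theta) = -5*0.5592 + 4*(-0.8290) = -6.11
v' = -5.00*e1 + 1.91*e2 - 6.11*e3


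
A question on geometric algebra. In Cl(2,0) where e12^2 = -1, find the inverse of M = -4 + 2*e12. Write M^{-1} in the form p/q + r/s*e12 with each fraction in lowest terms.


M = -4 + 2*e12, where e12^2 = -1.
Since M commutes with its reverse ~M = a - b*e12, M * ~M = a^2 - b^2*e12^2 = a^2 + b^2.
So M^{-1} = ~M / (a^2 + b^2) = (a - b*e12)/(a^2 + b^2).
a^2 + b^2 = 16 + 4 = 20
Scalar part = -4/20 = -1/5
Bivector coeff = -2/20 = -1/10
M^{-1} = -1/5 - 1/10*e12


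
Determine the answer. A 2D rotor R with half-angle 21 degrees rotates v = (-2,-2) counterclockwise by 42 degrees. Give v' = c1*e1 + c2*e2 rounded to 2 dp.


Rotor R = cos(21deg) - sin(21deg)*e12
Rotation angle theta = 2 * 21 = 42 degrees
v' = R*v*~R rotates v by theta.
cos(42deg) = 0.7431, sin(42deg) = 0.6691
v'_1 = -2*cos(42deg) - (-2)*sin(42deg)
= -2*0.7431 - (-2)*0.6691
= -0.15
v'_2 = -2*sin(42deg) + (-2)*cos(42deg)
= -2*0.6691 + (-2)*0.7431
= -2.82
v' = -0.15*e1 - 2.82*e2


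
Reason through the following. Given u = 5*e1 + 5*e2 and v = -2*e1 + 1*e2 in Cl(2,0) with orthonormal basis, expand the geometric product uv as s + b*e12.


Expand: (5*e1 + 5*e2)(-2*e1 + 1*e2)
= 5*(-2)*e1e1 + 5*1*e1e2 + 5*(-2)*e2e1 + 5*1*e2e2
Using e1^2 = e2^2 = 1, e2e1 = -e1e2:
Scalar part s = 5*(-2) + 5*1 = -10 + 5 = -5
Bivector part b = 5*1 - 5*(-2) = 5 - (-10) = 15
uv = -5 + 15*e12


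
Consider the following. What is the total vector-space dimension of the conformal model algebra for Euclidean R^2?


The conformal model of R^2 uses Cl(3,1): the 2 Euclidean generators plus two extra orthogonal generators e+ (e+^2 = +1) and e- (e-^2 = -1), from which the null vectors e0, einf are built.
Number of generators m = 2 + 2 = 4.
dim Cl(p,q) = 2^m = 2^4 = 16


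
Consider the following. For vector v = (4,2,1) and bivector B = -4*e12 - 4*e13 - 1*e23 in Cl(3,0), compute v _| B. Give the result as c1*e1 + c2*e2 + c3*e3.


Left contraction v _| B = <vB>_1 (grade-1 part of the geometric product vB).
Using e1_|e12 = e2, e2_|e12 = -e1, e1_|e13 = e3, e3_|e13 = -e1, e2_|e23 = e3, e3_|e23 = -e2:
e1 coeff: -v2*b12 - v3*b13 = -(2)*(-4) - (1)*(-4) = 12
e2 coeff: v1*b12 - v3*b23 = (4)*(-4) - (1)*(-1) = -15
e3 coeff: v1*b13 + v2*b23 = (4)*(-4) + (2)*(-1) = -18
v _| B = 12*e1 - 15*e2 - 18*e3


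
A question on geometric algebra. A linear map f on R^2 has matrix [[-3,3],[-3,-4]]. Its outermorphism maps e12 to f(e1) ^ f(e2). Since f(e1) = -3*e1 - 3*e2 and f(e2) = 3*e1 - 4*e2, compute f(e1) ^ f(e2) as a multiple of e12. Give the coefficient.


The outermorphism of a linear map f sends e1^e2 to f(e1)^f(e2).
f(e1) = -3*e1 - 3*e2
f(e2) = 3*e1 - 4*e2
f(e1) ^ f(e2) = (-3*e1 - 3*e2) ^ (3*e1 - 4*e2)
= (-3)*(-4)*e12 + (-3)*3*e21
= (12 - (-9))*e12
= 21*e12
Coefficient = 21


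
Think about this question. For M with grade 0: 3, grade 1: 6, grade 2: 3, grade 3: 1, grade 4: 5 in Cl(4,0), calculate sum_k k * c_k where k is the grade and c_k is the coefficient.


Grade-weighted sum = sum of grade_k * coefficient_k
0*3 = 0
1*6 = 6
2*3 = 6
3*1 = 3
4*5 = 20
Total = 0 + 6 + 6 + 3 + 20 = 35


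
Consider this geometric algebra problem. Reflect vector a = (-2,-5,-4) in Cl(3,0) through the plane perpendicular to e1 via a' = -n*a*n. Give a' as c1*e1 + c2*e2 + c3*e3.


Reflection formula: a' = -n*a*n, with n = e1 (unit vector, n^2 = 1).
For reflection through hyperplane perp to e1:
The component along e1 flips sign, others stay.
a = (-2, -5, -4)
a' = (2, -5, -4)
a' = 2*e1 - 5*e2 - 4*e3


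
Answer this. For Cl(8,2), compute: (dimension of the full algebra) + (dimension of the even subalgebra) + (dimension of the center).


n = 8 + 2 = 10
Total dim = 2^10 = 1024
Even subalgebra dim = 2^9 = 512
n is even, so center dim = 1
Sum = 1024 + 512 + 1 = 1537


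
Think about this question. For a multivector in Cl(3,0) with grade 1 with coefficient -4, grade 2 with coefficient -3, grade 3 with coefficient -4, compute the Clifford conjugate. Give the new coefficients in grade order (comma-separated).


Clifford conjugate sign for grade k: (-1)^(k(k+1)/2)
Grade 1: (-1)^(1*2/2) = (-1)^1 = -1, coeff -4 -> 4
Grade 2: (-1)^(2*3/2) = (-1)^3 = -1, coeff -3 -> 3
Grade 3: (-1)^(3*4/2) = (-1)^6 = 1, coeff -4 -> -4
Conjugated coefficients: 4, 3, -4


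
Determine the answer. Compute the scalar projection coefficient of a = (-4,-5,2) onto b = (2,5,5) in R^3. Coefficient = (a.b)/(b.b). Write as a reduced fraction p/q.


Projection coefficient = (a . b) / (b . b)
a . b = (-4)*2 + (-5)*5 + 2*5
= -8 + (-25) + 10 = -23
b . b = 2^2 + 5^2 + 5^2
= 4 + 25 + 25 = 54
Coefficient = -23/54
In lowest terms: -23/54


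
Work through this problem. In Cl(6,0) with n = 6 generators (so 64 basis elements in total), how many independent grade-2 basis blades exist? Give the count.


Number of grade-k basis blades in Cl(p,q) with n = p + q is C(n, k).
n = 6 + 0 = 6
C(6, 2) = 6! / (2! * 4!)
= 720 / (2 * 24)
= 15


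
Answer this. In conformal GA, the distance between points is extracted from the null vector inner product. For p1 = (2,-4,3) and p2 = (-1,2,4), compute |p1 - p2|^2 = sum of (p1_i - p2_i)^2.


p1 - p2 = (3, -6, -1)
|p1 - p2|^2 = 3^2 + (-6)^2 + (-1)^2
= 9 + 36 + 1
= 46


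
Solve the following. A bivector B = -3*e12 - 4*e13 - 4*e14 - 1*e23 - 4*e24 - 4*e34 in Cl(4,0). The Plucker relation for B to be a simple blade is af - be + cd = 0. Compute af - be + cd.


Plucker relation: af - be + cd
a*f = (-3)*(-4) = 12
b*e = (-4)*(-4) = 16
c*d = (-4)*(-1) = 4
af - be + cd = 12 - 16 + 4
= 0


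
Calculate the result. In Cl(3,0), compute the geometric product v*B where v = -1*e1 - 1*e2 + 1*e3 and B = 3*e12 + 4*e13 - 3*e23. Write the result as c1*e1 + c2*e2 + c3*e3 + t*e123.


vB has grade-1 (vector) and grade-3 (trivector) parts: vB = (v _| B) + (v ^ B).
Vector part <vB>_1:
  e1: -v2*b12 - v3*b13 = -(-1)*(3) - (1)*(4) = -1
  e2: v1*b12 - v3*b23 = (-1)*(3) - (1)*(-3) = 0
  e3: v1*b13 + v2*b23 = (-1)*(4) + (-1)*(-3) = -1
Trivector part <vB>_3:
  e123: v1*b23 - v2*b13 + v3*b12 = (-1)*(-3) - (-1)*(4) + (1)*(3) = 10
vB = -1*e1 + 0*e2 - 1*e3 + 10*e123


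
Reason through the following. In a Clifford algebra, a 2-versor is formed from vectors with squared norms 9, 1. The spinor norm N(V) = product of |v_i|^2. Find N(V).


Spinor norm N(V) = |v1|^2 * |v2|^2 * ... * |v2|^2
= 9 * 1
Running product: 9, 9
N(V) = 9


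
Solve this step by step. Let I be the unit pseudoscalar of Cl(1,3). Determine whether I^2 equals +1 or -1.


The pseudoscalar I = e1...e_n (product of all n generators) of Cl(p,q) satisfies I^2 = (-1)^(q + n(n-1)/2).
p = 1, q = 3, n = p + q = 4
n(n-1)/2 = 4 * 3 / 2 = 6
Exponent = q + n(n-1)/2 = 3 + 6 = 9
I^2 = (-1)^9 = -1


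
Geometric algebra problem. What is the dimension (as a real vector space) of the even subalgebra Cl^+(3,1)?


Even subalgebra dimension = 2^(n-1)
n = 3 + 1 = 4
2^(4 - 1) = 2^3 = 8
Verification: sum of C(4,k) for even k = 1 + 6 + 1 = 8
Result = 8


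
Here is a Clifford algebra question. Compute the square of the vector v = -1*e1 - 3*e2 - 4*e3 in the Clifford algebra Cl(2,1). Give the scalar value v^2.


v^2 = sum of c_i^2 * e_i^2
Positive signature terms (e_i^2 = +1): (-1)^2 + (-3)^2 = 10
Negative signature terms (e_j^2 = -1): (-4)^2 = 16
v^2 = 10 - 16 = -6


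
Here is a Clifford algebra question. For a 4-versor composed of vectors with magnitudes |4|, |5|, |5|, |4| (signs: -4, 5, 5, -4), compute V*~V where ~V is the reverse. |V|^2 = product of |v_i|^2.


Each vector v_i has |v_i|^2 = s_i^2
Squared scales: (-4)^2 = 16, 5^2 = 25, 5^2 = 25, (-4)^2 = 16
|V|^2 = 16 * 25 * 25 * 16
= 160000


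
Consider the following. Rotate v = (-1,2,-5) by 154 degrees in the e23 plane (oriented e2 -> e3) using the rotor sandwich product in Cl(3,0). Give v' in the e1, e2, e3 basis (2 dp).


Rotor R = cos(77deg) - sin(77deg)*e23
Rotation angle theta = 2 * 77 = 154 degrees in the e23 plane (e2 -> e3).
The component perpendicular to the plane (e1) is invariant: v'_1 = v1 = -1.00
cos(154deg) = -0.8988, sin(154deg) = 0.4384
v'_2 = v2*cos(theta) - v3*sin(theta) = 2*(-0.8988) - (-5)*0.4384 = 0.39
v'_3 = v2*sin(theta) + v3*cos(theta) = 2*0.4384 + (-5)*(-0.8988) = 5.37
v' = -1.00*e1 + 0.39*e2 + 5.37*e3


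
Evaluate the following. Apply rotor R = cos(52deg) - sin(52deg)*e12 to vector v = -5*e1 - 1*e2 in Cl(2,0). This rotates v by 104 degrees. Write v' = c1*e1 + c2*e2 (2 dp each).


Rotor R = cos(52deg) - sin(52deg)*e12
Rotation angle theta = 2 * 52 = 104 degrees
v' = R*v*~R rotates v by theta.
cos(104deg) = -0.2419, sin(104deg) = 0.9703
v'_1 = -5*cos(104deg) - (-1)*sin(104deg)
= -5*(-0.2419) - (-1)*0.9703
= 2.18
v'_2 = -5*sin(104deg) + (-1)*cos(104deg)
= -5*0.9703 + (-1)*(-0.2419)
= -4.61
v' = 2.18*e1 - 4.61*e2


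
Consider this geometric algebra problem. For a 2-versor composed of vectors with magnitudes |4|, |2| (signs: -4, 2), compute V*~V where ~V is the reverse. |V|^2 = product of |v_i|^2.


Each vector v_i has |v_i|^2 = s_i^2
Squared scales: (-4)^2 = 16, 2^2 = 4
|V|^2 = 16 * 4
= 64


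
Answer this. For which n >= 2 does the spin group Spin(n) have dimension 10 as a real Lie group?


dim Spin(n) = dim so(n) = n(n-1)/2.
Solve n(n-1)/2 = 10, i.e. n^2 - n - 20 = 0.
Discriminant = 1 + 8*10 = 81
n = (1 + sqrt(81))/2 = (1 + 9)/2 = 5


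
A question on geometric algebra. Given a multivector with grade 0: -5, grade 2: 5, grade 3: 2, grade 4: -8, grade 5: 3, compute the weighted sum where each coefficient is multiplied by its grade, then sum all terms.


Grade-weighted sum = sum of grade_k * coefficient_k
0*(-5) = 0
2*5 = 10
3*2 = 6
4*(-8) = -32
5*3 = 15
Total = 0 + 10 + 6 + (-32) + 15 = -1


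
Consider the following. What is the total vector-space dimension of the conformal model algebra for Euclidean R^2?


The conformal model of R^2 uses Cl(3,1): the 2 Euclidean generators plus two extra orthogonal generators e+ (e+^2 = +1) and e- (e-^2 = -1), from which the null vectors e0, einf are built.
Number of generators m = 2 + 2 = 4.
dim Cl(p,q) = 2^m = 2^4 = 16


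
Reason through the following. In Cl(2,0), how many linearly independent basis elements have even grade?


Even subalgebra dimension = 2^(n-1)
n = 2 + 0 = 2
2^(2 - 1) = 2^1 = 2
Verification: sum of C(2,k) for even k = 1 + 1 = 2
Result = 2


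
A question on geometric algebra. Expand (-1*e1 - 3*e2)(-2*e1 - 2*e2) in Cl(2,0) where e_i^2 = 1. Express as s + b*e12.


Expand: (-1*e1 - 3*e2)(-2*e1 - 2*e2)
= (-1)*(-2)*e1e1 + (-1)*(-2)*e1e2 + (-3)*(-2)*e2e1 + (-3)*(-2)*e2e2
Using e1^2 = e2^2 = 1, e2e1 = -e1e2:
Scalar part s = (-1)*(-2) + (-3)*(-2) = 2 + 6 = 8
Bivector part b = (-1)*(-2) - (-3)*(-2) = 2 - 6 = -4
uv = 8 - 4*e12


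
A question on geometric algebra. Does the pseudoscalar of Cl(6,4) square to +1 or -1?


The pseudoscalar I = e1...e_n (product of all n generators) of Cl(p,q) satisfies I^2 = (-1)^(q + n(n-1)/2).
p = 6, q = 4, n = p + q = 10
n(n-1)/2 = 10 * 9 / 2 = 45
Exponent = q + n(n-1)/2 = 4 + 45 = 49
I^2 = (-1)^49 = -1


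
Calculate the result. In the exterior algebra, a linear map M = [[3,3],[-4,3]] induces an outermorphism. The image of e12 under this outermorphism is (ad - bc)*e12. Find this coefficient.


The outermorphism of a linear map f sends e1^e2 to f(e1)^f(e2).
f(e1) = 3*e1 - 4*e2
f(e2) = 3*e1 + 3*e2
f(e1) ^ f(e2) = (3*e1 - 4*e2) ^ (3*e1 + 3*e2)
= 3*3*e12 + (-4)*3*e21
= (9 - (-12))*e12
= 21*e12
Coefficient = 21


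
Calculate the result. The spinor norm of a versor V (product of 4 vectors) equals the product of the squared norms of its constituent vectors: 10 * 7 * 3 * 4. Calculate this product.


Spinor norm N(V) = |v1|^2 * |v2|^2 * ... * |v4|^2
= 10 * 7 * 3 * 4
Running product: 10, 70, 210, 840
N(V) = 840


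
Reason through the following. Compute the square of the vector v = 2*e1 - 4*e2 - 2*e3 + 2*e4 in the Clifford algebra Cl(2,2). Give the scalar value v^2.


v^2 = sum of c_i^2 * e_i^2
Positive signature terms (e_i^2 = +1): 2^2 + (-4)^2 = 20
Negative signature terms (e_j^2 = -1): (-2)^2 + 2^2 = 8
v^2 = 20 - 8 = 12


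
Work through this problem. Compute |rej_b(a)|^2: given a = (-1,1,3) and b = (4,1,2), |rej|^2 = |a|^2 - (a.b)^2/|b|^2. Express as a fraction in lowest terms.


|a|^2 = (-1)^2 + 1^2 + 3^2 = 11
|b|^2 = 4^2 + 1^2 + 2^2 = 21
a . b = (-1)*4 + 1*1 + 3*2 = 3
(a.b)^2 = 3^2 = 9
|rej|^2 = 11 - 9/21
= (231 - 9)/21
= 222/21
In lowest terms: 74/7


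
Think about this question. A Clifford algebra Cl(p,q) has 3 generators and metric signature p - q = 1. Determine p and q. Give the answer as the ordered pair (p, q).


We need p + q = 3 and p - q = 1.
Adding: 2p = 3 + 1 = 4, so p = 2.
Then q = 3 - 2 = 1.
(p, q) = (2, 1)


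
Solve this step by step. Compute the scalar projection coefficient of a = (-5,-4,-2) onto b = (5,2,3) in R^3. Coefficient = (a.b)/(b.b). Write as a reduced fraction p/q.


Projection coefficient = (a . b) / (b . b)
a . b = (-5)*5 + (-4)*2 + (-2)*3
= -25 + (-8) + (-6) = -39
b . b = 5^2 + 2^2 + 3^2
= 25 + 4 + 9 = 38
Coefficient = -39/38
In lowest terms: -39/38


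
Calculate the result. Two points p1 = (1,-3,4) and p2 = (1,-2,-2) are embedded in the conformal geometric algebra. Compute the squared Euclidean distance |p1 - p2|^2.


p1 - p2 = (0, -1, 6)
|p1 - p2|^2 = 0^2 + (-1)^2 + 6^2
= 0 + 1 + 36
= 37
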